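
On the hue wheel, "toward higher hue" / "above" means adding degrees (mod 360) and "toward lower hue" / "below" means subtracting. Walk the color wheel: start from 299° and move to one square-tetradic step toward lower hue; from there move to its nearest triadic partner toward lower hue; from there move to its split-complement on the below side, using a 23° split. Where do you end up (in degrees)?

246°

299 − 90 = 209°   (square ↓)
209 − 120 = 89°   (triadic ↓)
89 + 157 = 246°   (split-comp 23° ↓)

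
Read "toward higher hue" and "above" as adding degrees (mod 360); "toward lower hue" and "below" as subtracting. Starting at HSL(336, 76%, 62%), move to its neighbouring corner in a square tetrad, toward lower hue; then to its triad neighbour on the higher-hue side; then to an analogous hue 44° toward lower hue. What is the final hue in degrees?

square ↓ −90°: 336 − 90 = 246°
triadic ↑ +120°: 246 + 120 = 366 → 366 − 360 = 6°
analog 44° ↓ −44°: 6 − 44 = -38 → -38 + 360 = 322°

322°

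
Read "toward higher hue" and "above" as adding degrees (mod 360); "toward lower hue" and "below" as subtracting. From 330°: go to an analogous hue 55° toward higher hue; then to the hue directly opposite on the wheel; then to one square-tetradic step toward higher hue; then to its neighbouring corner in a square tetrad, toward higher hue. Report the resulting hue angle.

25°

analog 55° ↑ +55°: 330 + 55 = 385 → 385 − 360 = 25°
complement +180°: 25 + 180 = 205°
square ↑ +90°: 205 + 90 = 295°
square ↑ +90°: 295 + 90 = 385 → 385 − 360 = 25°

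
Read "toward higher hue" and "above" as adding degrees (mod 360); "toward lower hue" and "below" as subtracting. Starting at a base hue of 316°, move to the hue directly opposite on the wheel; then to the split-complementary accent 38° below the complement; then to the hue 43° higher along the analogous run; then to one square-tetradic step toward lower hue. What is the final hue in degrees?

231°

complement +180°: 316 + 180 = 496 → 496 − 360 = 136°
split-comp 38° ↓ +142°: 136 + 142 = 278°
analog 43° ↑ +43°: 278 + 43 = 321°
square ↓ −90°: 321 − 90 = 231°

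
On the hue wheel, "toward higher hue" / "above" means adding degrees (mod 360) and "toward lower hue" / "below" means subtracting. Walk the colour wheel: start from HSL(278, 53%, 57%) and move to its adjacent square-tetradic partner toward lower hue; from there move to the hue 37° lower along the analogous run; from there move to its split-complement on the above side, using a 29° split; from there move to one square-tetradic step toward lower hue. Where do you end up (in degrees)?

270°

−90° (square ↓): 278 − 90 = 188°
−37° (analog 37° ↓): 188 − 37 = 151°
+209° (split-comp 29° ↑): 151 + 209 = 360 → 360 − 360 = 0°
−90° (square ↓): 0 − 90 = -90 → -90 + 360 = 270°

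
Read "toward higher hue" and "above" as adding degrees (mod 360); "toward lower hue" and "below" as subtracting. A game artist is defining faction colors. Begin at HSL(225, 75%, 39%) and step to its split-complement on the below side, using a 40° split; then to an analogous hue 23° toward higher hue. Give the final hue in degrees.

28°

split-comp 40° ↓ +140°: 225 + 140 = 365 → 365 − 360 = 5°
analog 23° ↑ +23°: 5 + 23 = 28°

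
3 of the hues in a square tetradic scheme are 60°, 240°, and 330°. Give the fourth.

150°

A square tetradic scheme places four hues every 90°.
The full set through 60° is {60°, 150°, 240°, 330°}.
Given {60°, 240°, 330°}, the missing hue is 150°.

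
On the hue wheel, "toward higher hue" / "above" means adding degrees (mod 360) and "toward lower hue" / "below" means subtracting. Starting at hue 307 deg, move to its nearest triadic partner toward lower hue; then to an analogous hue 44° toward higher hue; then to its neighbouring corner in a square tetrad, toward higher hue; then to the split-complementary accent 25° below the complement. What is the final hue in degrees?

triadic ↓ −120°: 307 − 120 = 187°
analog 44° ↑ +44°: 187 + 44 = 231°
square ↑ +90°: 231 + 90 = 321°
split-comp 25° ↓ +155°: 321 + 155 = 476 → 476 − 360 = 116°

116°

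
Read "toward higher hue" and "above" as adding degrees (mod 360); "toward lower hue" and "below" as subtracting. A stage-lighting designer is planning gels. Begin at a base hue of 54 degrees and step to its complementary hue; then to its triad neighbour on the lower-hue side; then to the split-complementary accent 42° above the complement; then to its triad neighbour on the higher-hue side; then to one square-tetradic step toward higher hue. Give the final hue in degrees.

54 + 180 = 234°   (complement)
234 − 120 = 114°   (triadic ↓)
114 + 222 = 336°   (split-comp 42° ↑)
336 + 120 = 456 → 456 − 360 = 96°   (triadic ↑)
96 + 90 = 186°   (square ↑)

186°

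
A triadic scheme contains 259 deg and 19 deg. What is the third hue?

139°

A triad spaces three hues 120° apart.
The full set is {19°, 139°, 259°}.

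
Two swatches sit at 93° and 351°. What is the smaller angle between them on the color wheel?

102°

|93 − 351| = 258.
The shorter arc is 360 − 258 = 102°.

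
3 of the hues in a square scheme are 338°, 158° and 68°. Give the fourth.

248°

A square tetradic scheme places four hues every 90°.
The full set through 68° is {68°, 158°, 248°, 338°}.
Given {68°, 158°, 338°}, the missing hue is 248°.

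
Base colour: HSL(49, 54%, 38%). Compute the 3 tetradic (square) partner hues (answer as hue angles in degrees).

139°, 229°, and 319°

A square tetradic scheme places four hues every 90°.
49 + 90 = 139°
49 + 180 = 229°
49 + 270 = 319°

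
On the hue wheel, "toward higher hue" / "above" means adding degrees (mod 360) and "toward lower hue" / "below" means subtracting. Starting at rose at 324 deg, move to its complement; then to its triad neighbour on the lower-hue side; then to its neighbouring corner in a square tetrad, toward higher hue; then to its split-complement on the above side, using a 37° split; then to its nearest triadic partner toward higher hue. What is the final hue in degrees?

324 + 180 = 504 → 504 − 360 = 144°   (complement)
144 − 120 = 24°   (triadic ↓)
24 + 90 = 114°   (square ↑)
114 + 217 = 331°   (split-comp 37° ↑)
331 + 120 = 451 → 451 − 360 = 91°   (triadic ↑)

91°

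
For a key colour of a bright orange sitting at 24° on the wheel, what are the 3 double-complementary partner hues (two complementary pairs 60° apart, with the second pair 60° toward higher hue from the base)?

24 + 60 = 84°
24 + 180 = 204°
24 + 240 = 264°

84°, 204°, 264°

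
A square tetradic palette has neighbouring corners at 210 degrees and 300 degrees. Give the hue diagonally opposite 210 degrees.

30°

A square tetradic scheme places four hues 90° apart; opposite corners are 180° apart.
210 + 180 = 390 → 390 − 360 = 30°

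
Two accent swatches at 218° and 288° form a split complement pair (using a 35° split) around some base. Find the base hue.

73°

The accents sit 35° either side of the complement, so the complement is their short-arc midpoint on the wheel.
Short-arc midpoint of 218° and 288°: 253°.
Base is 180° from the complement: 253 − 180 = 73°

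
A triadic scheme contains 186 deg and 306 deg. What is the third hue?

66°

A triad spaces three hues 120° apart.
The full set is {66°, 186°, 306°}.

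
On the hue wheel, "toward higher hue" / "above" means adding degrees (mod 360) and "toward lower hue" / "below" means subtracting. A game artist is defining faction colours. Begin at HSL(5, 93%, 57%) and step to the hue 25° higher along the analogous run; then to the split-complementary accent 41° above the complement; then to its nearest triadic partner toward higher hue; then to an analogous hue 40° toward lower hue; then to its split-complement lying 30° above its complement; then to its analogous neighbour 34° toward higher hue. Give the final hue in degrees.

5 + 25 = 30°   (analog 25° ↑)
30 + 221 = 251°   (split-comp 41° ↑)
251 + 120 = 371 → 371 − 360 = 11°   (triadic ↑)
11 − 40 = -29 → -29 + 360 = 331°   (analog 40° ↓)
331 + 210 = 541 → 541 − 360 = 181°   (split-comp 30° ↑)
181 + 34 = 215°   (analog 34° ↑)

215°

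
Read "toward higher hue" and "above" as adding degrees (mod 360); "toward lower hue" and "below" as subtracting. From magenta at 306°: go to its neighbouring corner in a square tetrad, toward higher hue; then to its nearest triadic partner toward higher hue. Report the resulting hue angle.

+90° (square ↑): 306 + 90 = 396 → 396 − 360 = 36°
+120° (triadic ↑): 36 + 120 = 156°

156°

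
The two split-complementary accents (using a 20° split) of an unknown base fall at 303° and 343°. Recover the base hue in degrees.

143°

The accents sit 20° either side of the complement, so the complement is their short-arc midpoint on the wheel.
Short-arc midpoint of 303° and 343°: 323°.
Base is 180° from the complement: 323 − 180 = 143°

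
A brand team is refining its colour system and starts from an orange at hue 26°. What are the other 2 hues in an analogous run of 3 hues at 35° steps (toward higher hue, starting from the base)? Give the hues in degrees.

61° and 96°

Analogous hues sit every 35° along the wheel.
26 + 35 = 61°
26 + 70 = 96°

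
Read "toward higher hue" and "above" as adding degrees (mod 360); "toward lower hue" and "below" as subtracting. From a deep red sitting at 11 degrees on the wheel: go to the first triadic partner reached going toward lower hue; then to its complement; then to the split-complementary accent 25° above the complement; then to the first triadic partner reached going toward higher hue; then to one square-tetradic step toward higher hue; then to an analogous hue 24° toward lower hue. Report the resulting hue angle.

102°

−120° (triadic ↓): 11 − 120 = -109 → -109 + 360 = 251°
+180° (complement): 251 + 180 = 431 → 431 − 360 = 71°
+205° (split-comp 25° ↑): 71 + 205 = 276°
+120° (triadic ↑): 276 + 120 = 396 → 396 − 360 = 36°
+90° (square ↑): 36 + 90 = 126°
−24° (analog 24° ↓): 126 − 24 = 102°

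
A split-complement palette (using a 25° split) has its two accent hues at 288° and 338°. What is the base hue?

The accents sit 25° either side of the complement, so the complement is their short-arc midpoint on the wheel.
Short-arc midpoint of 288° and 338°: 313°.
Base is 180° from the complement: 313 − 180 = 133°

133°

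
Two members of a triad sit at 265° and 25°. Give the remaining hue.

A triad spaces three hues 120° apart.
The full set is {25°, 145°, 265°}.

145°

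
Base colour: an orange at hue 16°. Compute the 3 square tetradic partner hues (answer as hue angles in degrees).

106°, 196° and 286°

A square tetradic scheme places four hues every 90°.
16 + 90 = 106°
16 + 180 = 196°
16 + 270 = 286°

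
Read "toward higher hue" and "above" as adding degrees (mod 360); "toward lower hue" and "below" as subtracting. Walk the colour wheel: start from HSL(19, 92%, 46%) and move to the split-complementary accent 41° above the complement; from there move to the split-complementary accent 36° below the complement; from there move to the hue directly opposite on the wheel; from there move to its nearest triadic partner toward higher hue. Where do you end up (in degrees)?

324°

split-comp 41° ↑ +221°: 19 + 221 = 240°
split-comp 36° ↓ +144°: 240 + 144 = 384 → 384 − 360 = 24°
complement +180°: 24 + 180 = 204°
triadic ↑ +120°: 204 + 120 = 324°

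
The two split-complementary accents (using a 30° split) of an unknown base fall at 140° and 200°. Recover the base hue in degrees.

350°

The accents sit 30° either side of the complement, so the complement is their short-arc midpoint on the wheel.
Short-arc midpoint of 140° and 200°: 170°.
Base is 180° from the complement: 170 − 180 = -10 → -10 + 360 = 350°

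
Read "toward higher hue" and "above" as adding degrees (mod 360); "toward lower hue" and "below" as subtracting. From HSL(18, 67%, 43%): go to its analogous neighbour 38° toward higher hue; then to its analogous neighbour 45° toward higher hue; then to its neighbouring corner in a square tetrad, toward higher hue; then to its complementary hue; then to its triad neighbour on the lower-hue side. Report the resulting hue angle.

analog 38° ↑ +38°: 18 + 38 = 56°
analog 45° ↑ +45°: 56 + 45 = 101°
square ↑ +90°: 101 + 90 = 191°
complement +180°: 191 + 180 = 371 → 371 − 360 = 11°
triadic ↓ −120°: 11 − 120 = -109 → -109 + 360 = 251°

251°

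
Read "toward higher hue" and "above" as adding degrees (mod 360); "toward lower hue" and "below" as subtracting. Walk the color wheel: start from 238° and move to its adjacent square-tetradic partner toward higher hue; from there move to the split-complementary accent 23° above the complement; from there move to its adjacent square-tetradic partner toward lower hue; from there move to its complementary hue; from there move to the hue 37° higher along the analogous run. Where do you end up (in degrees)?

298°

238 + 90 = 328°   (square ↑)
328 + 203 = 531 → 531 − 360 = 171°   (split-comp 23° ↑)
171 − 90 = 81°   (square ↓)
81 + 180 = 261°   (complement)
261 + 37 = 298°   (analog 37° ↑)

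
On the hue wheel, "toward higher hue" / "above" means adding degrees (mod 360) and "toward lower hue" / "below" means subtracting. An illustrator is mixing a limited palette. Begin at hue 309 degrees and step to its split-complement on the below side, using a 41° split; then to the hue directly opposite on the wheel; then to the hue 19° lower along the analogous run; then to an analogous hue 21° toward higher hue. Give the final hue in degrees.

split-comp 41° ↓ +139°: 309 + 139 = 448 → 448 − 360 = 88°
complement +180°: 88 + 180 = 268°
analog 19° ↓ −19°: 268 − 19 = 249°
analog 21° ↑ +21°: 249 + 21 = 270°

270°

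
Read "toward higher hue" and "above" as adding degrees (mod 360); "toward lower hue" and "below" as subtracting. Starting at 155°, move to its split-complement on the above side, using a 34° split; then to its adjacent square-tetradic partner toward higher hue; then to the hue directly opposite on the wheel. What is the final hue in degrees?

279°

split-comp 34° ↑ +214°: 155 + 214 = 369 → 369 − 360 = 9°
square ↑ +90°: 9 + 90 = 99°
complement +180°: 99 + 180 = 279°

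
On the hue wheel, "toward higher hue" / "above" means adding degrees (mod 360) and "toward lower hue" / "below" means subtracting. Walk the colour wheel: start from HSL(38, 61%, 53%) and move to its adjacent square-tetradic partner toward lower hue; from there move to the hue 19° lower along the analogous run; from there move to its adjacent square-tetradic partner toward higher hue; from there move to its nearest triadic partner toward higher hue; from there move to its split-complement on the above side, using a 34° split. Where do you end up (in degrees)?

353°

38 − 90 = -52 → -52 + 360 = 308°   (square ↓)
308 − 19 = 289°   (analog 19° ↓)
289 + 90 = 379 → 379 − 360 = 19°   (square ↑)
19 + 120 = 139°   (triadic ↑)
139 + 214 = 353°   (split-comp 34° ↑)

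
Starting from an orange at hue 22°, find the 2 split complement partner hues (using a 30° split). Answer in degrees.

172° and 232°

Split-complementary hues sit 30° either side of the complement.
Complement of 22°: 22 + 180 = 202°
202 − 30 = 172°
202 + 30 = 232°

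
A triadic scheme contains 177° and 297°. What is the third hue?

A triad spaces three hues 120° apart.
The full set is {57°, 177°, 297°}.

57°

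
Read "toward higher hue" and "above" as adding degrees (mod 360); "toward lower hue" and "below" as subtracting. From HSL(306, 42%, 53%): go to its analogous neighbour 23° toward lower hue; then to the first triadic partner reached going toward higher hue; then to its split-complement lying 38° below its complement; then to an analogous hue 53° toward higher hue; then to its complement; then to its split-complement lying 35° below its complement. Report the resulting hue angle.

−23° (analog 23° ↓): 306 − 23 = 283°
+120° (triadic ↑): 283 + 120 = 403 → 403 − 360 = 43°
+142° (split-comp 38° ↓): 43 + 142 = 185°
+53° (analog 53° ↑): 185 + 53 = 238°
+180° (complement): 238 + 180 = 418 → 418 − 360 = 58°
+145° (split-comp 35° ↓): 58 + 145 = 203°

203°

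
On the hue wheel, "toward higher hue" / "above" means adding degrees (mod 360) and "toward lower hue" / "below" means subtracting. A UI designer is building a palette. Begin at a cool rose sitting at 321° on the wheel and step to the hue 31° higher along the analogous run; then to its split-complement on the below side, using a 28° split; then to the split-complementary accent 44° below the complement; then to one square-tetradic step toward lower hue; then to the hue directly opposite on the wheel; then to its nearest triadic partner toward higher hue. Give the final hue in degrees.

130°

321 + 31 = 352°   (analog 31° ↑)
352 + 152 = 504 → 504 − 360 = 144°   (split-comp 28° ↓)
144 + 136 = 280°   (split-comp 44° ↓)
280 − 90 = 190°   (square ↓)
190 + 180 = 370 → 370 − 360 = 10°   (complement)
10 + 120 = 130°   (triadic ↑)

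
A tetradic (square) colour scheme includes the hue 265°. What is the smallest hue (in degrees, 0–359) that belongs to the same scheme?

85°

A square tetradic scheme places four hues every 90°.
The full set through 265° is {85°, 175°, 265°, 355°}.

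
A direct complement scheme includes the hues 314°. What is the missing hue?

134°

The complement sits 180° across the wheel.
The full set through 314° is {134°, 314°}.
Given {314°}, the missing hue is 134°.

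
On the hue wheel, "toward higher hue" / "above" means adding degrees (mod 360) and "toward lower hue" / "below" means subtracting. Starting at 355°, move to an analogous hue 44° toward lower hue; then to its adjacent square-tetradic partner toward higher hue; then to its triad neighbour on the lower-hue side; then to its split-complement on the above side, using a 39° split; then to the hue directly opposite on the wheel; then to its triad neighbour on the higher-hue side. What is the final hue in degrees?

analog 44° ↓ −44°: 355 − 44 = 311°
square ↑ +90°: 311 + 90 = 401 → 401 − 360 = 41°
triadic ↓ −120°: 41 − 120 = -79 → -79 + 360 = 281°
split-comp 39° ↑ +219°: 281 + 219 = 500 → 500 − 360 = 140°
complement +180°: 140 + 180 = 320°
triadic ↑ +120°: 320 + 120 = 440 → 440 − 360 = 80°

80°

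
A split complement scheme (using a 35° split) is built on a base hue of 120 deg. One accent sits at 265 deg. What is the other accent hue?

Split-complementary hues sit 35° either side of the complement.
Complement of the base 120°: 120 + 180 = 300°
The given accent 265° is 35° one side of 300°; the other accent sits 35° the other side: 300 + 35 = 335°

335°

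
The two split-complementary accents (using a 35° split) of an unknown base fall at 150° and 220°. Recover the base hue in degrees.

5°

The accents sit 35° either side of the complement, so the complement is their short-arc midpoint on the wheel.
Short-arc midpoint of 150° and 220°: 185°.
Base is 180° from the complement: 185 − 180 = 5°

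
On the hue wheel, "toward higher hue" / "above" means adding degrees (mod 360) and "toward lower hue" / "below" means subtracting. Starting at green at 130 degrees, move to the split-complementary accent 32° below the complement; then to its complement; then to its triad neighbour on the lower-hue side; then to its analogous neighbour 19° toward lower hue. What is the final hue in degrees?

319°

+148° (split-comp 32° ↓): 130 + 148 = 278°
+180° (complement): 278 + 180 = 458 → 458 − 360 = 98°
−120° (triadic ↓): 98 − 120 = -22 → -22 + 360 = 338°
−19° (analog 19° ↓): 338 − 19 = 319°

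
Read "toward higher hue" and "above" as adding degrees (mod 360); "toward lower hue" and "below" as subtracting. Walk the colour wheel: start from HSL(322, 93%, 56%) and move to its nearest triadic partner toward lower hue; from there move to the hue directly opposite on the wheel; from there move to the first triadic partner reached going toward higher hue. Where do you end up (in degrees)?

322 − 120 = 202°   (triadic ↓)
202 + 180 = 382 → 382 − 360 = 22°   (complement)
22 + 120 = 142°   (triadic ↑)

142°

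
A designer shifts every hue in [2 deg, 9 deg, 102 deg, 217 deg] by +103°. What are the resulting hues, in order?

2 + 103 = 105°
9 + 103 = 112°
102 + 103 = 205°
217 + 103 = 320°

105°, 112°, 205°, 320°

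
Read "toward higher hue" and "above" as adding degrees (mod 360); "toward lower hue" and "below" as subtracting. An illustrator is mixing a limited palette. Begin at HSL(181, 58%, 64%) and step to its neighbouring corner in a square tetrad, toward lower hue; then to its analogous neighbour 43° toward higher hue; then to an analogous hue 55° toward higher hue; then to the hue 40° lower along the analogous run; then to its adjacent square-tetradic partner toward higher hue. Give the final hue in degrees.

239°

−90° (square ↓): 181 − 90 = 91°
+43° (analog 43° ↑): 91 + 43 = 134°
+55° (analog 55° ↑): 134 + 55 = 189°
−40° (analog 40° ↓): 189 − 40 = 149°
+90° (square ↑): 149 + 90 = 239°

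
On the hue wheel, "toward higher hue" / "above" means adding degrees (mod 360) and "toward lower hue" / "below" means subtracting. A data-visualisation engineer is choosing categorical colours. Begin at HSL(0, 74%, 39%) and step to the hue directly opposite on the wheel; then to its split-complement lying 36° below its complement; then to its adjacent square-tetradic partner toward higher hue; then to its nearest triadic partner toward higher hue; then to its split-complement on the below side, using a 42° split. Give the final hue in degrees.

+180° (complement): 0 + 180 = 180°
+144° (split-comp 36° ↓): 180 + 144 = 324°
+90° (square ↑): 324 + 90 = 414 → 414 − 360 = 54°
+120° (triadic ↑): 54 + 120 = 174°
+138° (split-comp 42° ↓): 174 + 138 = 312°

312°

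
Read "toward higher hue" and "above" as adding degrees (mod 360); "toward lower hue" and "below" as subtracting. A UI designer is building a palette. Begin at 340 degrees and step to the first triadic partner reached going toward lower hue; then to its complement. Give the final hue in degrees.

340 − 120 = 220°   (triadic ↓)
220 + 180 = 400 → 400 − 360 = 40°   (complement)

40°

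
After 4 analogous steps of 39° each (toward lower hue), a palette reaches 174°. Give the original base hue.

330°

4 steps of 39° (toward lower hue) give a net shift of −156°.
Start = end − shift: 174 + 156 = 330°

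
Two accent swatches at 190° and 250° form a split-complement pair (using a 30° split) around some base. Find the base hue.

40°

The accents sit 30° either side of the complement, so the complement is their short-arc midpoint on the wheel.
Short-arc midpoint of 190° and 250°: 220°.
Base is 180° from the complement: 220 − 180 = 40°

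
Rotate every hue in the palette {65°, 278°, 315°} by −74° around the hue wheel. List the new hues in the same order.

351°, 204°, 241°

65 − 74 = -9 → -9 + 360 = 351°
278 − 74 = 204°
315 − 74 = 241°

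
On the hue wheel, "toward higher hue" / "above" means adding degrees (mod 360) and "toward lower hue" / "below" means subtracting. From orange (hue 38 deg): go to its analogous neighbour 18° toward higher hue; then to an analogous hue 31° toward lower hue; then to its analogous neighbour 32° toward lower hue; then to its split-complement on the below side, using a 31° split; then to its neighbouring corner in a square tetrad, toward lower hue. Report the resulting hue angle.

analog 18° ↑ +18°: 38 + 18 = 56°
analog 31° ↓ −31°: 56 − 31 = 25°
analog 32° ↓ −32°: 25 − 32 = -7 → -7 + 360 = 353°
split-comp 31° ↓ +149°: 353 + 149 = 502 → 502 − 360 = 142°
square ↓ −90°: 142 − 90 = 52°

52°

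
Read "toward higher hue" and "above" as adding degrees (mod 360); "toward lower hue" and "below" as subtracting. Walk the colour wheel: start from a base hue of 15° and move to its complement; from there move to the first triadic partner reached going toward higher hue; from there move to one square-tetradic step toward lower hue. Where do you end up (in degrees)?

225°

+180° (complement): 15 + 180 = 195°
+120° (triadic ↑): 195 + 120 = 315°
−90° (square ↓): 315 − 90 = 225°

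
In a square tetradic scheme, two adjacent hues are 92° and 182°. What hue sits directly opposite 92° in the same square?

A square tetradic scheme places four hues 90° apart; opposite corners are 180° apart.
92 + 180 = 272°

272°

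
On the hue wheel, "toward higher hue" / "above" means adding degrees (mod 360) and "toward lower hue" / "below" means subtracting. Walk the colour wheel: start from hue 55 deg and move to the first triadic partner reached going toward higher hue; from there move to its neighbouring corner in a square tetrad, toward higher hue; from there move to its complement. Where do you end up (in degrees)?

55 + 120 = 175°   (triadic ↑)
175 + 90 = 265°   (square ↑)
265 + 180 = 445 → 445 − 360 = 85°   (complement)

85°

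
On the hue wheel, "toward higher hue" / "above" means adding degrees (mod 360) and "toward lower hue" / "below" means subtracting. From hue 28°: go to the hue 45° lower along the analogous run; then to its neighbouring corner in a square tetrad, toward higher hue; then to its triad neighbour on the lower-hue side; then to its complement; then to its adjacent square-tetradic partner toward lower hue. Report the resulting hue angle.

−45° (analog 45° ↓): 28 − 45 = -17 → -17 + 360 = 343°
+90° (square ↑): 343 + 90 = 433 → 433 − 360 = 73°
−120° (triadic ↓): 73 − 120 = -47 → -47 + 360 = 313°
+180° (complement): 313 + 180 = 493 → 493 − 360 = 133°
−90° (square ↓): 133 − 90 = 43°

43°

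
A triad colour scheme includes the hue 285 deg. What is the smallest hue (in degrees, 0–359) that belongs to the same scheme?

45°

A triad places three hues 120° apart.
The full set through 285° is {45°, 165°, 285°}.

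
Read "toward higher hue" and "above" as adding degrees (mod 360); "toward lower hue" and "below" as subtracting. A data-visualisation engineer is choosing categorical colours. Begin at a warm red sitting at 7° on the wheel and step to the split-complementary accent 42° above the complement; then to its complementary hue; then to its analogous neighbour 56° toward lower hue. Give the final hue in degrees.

split-comp 42° ↑ +222°: 7 + 222 = 229°
complement +180°: 229 + 180 = 409 → 409 − 360 = 49°
analog 56° ↓ −56°: 49 − 56 = -7 → -7 + 360 = 353°

353°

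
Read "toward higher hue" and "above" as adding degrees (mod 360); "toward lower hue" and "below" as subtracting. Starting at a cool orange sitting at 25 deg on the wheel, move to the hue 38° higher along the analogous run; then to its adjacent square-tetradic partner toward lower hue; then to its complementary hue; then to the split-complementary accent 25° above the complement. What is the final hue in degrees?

358°

analog 38° ↑ +38°: 25 + 38 = 63°
square ↓ −90°: 63 − 90 = -27 → -27 + 360 = 333°
complement +180°: 333 + 180 = 513 → 513 − 360 = 153°
split-comp 25° ↑ +205°: 153 + 205 = 358°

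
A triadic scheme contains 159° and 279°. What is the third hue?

39°

A triad spaces three hues 120° apart.
The full set is {39°, 159°, 279°}.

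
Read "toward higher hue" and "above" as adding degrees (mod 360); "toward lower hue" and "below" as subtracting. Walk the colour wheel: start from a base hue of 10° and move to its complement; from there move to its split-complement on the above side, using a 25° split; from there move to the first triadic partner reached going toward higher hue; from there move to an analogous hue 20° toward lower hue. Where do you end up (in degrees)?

complement +180°: 10 + 180 = 190°
split-comp 25° ↑ +205°: 190 + 205 = 395 → 395 − 360 = 35°
triadic ↑ +120°: 35 + 120 = 155°
analog 20° ↓ −20°: 155 − 20 = 135°

135°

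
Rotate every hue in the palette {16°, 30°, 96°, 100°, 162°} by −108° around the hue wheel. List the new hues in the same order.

16 − 108 = -92 → -92 + 360 = 268°
30 − 108 = -78 → -78 + 360 = 282°
96 − 108 = -12 → -12 + 360 = 348°
100 − 108 = -8 → -8 + 360 = 352°
162 − 108 = 54°

268°, 282°, 348°, 352°, 54°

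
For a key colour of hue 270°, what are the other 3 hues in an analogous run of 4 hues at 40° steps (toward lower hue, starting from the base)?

230°, 190°, and 150°

Analogous hues sit every 40° along the wheel.
270 − 40 = 230°
270 − 80 = 190°
270 − 120 = 150°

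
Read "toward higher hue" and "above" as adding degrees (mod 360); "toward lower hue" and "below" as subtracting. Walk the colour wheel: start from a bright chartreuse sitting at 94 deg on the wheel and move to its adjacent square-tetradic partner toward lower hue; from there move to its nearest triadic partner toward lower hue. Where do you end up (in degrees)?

−90° (square ↓): 94 − 90 = 4°
−120° (triadic ↓): 4 − 120 = -116 → -116 + 360 = 244°

244°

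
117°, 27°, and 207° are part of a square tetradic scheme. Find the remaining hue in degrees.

A square tetradic scheme places four hues every 90°.
The full set through 27° is {27°, 117°, 207°, 297°}.
Given {27°, 117°, 207°}, the missing hue is 297°.

297°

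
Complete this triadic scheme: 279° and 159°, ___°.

A triad places three hues 120° apart.
The full set through 159° is {39°, 159°, 279°}.
Given {159°, 279°}, the missing hue is 39°.

39°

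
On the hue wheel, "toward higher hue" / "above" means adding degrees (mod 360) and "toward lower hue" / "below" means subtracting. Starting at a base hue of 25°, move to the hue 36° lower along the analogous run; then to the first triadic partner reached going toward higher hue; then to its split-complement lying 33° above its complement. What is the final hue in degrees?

−36° (analog 36° ↓): 25 − 36 = -11 → -11 + 360 = 349°
+120° (triadic ↑): 349 + 120 = 469 → 469 − 360 = 109°
+213° (split-comp 33° ↑): 109 + 213 = 322°

322°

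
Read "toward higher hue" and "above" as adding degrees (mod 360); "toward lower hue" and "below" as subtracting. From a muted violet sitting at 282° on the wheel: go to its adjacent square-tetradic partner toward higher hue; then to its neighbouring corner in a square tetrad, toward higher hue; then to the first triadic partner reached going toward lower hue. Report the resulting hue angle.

342°

282 + 90 = 372 → 372 − 360 = 12°   (square ↑)
12 + 90 = 102°   (square ↑)
102 − 120 = -18 → -18 + 360 = 342°   (triadic ↓)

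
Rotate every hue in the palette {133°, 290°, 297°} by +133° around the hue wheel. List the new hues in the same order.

133 + 133 = 266°
290 + 133 = 423 → 423 − 360 = 63°
297 + 133 = 430 → 430 − 360 = 70°

266°, 63°, 70°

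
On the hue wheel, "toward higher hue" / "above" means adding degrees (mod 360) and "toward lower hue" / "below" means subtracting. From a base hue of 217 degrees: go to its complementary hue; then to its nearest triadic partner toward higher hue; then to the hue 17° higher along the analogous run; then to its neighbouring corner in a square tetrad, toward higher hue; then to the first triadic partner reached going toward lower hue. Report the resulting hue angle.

+180° (complement): 217 + 180 = 397 → 397 − 360 = 37°
+120° (triadic ↑): 37 + 120 = 157°
+17° (analog 17° ↑): 157 + 17 = 174°
+90° (square ↑): 174 + 90 = 264°
−120° (triadic ↓): 264 − 120 = 144°

144°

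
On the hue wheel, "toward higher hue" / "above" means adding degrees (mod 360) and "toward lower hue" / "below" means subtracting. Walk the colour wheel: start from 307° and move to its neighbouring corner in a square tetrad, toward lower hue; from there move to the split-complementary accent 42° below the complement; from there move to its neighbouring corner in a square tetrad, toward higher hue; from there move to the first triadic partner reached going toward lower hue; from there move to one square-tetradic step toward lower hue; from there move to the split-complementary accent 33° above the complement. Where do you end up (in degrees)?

88°

−90° (square ↓): 307 − 90 = 217°
+138° (split-comp 42° ↓): 217 + 138 = 355°
+90° (square ↑): 355 + 90 = 445 → 445 − 360 = 85°
−120° (triadic ↓): 85 − 120 = -35 → -35 + 360 = 325°
−90° (square ↓): 325 − 90 = 235°
+213° (split-comp 33° ↑): 235 + 213 = 448 → 448 − 360 = 88°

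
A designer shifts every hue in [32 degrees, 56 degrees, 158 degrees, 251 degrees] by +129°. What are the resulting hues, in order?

32 + 129 = 161°
56 + 129 = 185°
158 + 129 = 287°
251 + 129 = 380 → 380 − 360 = 20°

161°, 185°, 287°, 20°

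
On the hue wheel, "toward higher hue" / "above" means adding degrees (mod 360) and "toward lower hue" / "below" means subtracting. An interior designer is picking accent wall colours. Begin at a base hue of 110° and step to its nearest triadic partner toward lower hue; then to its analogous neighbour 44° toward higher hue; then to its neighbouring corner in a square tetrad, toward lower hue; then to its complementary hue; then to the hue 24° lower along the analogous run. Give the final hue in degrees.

110 − 120 = -10 → -10 + 360 = 350°   (triadic ↓)
350 + 44 = 394 → 394 − 360 = 34°   (analog 44° ↑)
34 − 90 = -56 → -56 + 360 = 304°   (square ↓)
304 + 180 = 484 → 484 − 360 = 124°   (complement)
124 − 24 = 100°   (analog 24° ↓)

100°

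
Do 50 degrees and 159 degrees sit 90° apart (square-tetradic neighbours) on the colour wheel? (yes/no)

Angular distance: |50 − 159| = 109 = 109°.
90° apart (square-tetradic neighbours) requires 90°.

no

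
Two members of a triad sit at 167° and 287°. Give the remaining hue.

47°

A triad spaces three hues 120° apart.
The full set is {47°, 167°, 287°}.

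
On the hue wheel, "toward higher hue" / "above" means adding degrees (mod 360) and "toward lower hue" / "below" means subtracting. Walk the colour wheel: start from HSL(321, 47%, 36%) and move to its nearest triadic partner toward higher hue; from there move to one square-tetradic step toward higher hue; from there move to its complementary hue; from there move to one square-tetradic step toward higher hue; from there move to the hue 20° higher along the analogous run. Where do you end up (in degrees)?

101°

triadic ↑ +120°: 321 + 120 = 441 → 441 − 360 = 81°
square ↑ +90°: 81 + 90 = 171°
complement +180°: 171 + 180 = 351°
square ↑ +90°: 351 + 90 = 441 → 441 − 360 = 81°
analog 20° ↑ +20°: 81 + 20 = 101°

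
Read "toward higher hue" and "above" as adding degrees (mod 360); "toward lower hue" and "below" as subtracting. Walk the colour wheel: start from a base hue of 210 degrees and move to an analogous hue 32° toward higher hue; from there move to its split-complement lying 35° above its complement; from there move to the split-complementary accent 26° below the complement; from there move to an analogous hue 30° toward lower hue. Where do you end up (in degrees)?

+32° (analog 32° ↑): 210 + 32 = 242°
+215° (split-comp 35° ↑): 242 + 215 = 457 → 457 − 360 = 97°
+154° (split-comp 26° ↓): 97 + 154 = 251°
−30° (analog 30° ↓): 251 − 30 = 221°

221°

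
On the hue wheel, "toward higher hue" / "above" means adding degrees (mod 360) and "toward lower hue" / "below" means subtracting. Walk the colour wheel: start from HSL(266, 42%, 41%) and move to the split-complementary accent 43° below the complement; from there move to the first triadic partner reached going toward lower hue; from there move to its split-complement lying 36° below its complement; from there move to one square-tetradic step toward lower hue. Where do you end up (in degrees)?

split-comp 43° ↓ +137°: 266 + 137 = 403 → 403 − 360 = 43°
triadic ↓ −120°: 43 − 120 = -77 → -77 + 360 = 283°
split-comp 36° ↓ +144°: 283 + 144 = 427 → 427 − 360 = 67°
square ↓ −90°: 67 − 90 = -23 → -23 + 360 = 337°

337°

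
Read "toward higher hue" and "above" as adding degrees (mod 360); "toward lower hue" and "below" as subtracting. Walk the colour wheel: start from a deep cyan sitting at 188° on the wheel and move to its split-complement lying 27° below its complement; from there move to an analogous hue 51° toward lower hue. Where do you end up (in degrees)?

split-comp 27° ↓ +153°: 188 + 153 = 341°
analog 51° ↓ −51°: 341 − 51 = 290°

290°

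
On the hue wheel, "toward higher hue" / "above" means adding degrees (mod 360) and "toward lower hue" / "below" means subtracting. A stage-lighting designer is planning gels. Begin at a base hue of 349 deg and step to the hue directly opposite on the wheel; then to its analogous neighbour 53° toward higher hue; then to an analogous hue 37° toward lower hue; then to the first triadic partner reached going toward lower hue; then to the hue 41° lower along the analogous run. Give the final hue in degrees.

+180° (complement): 349 + 180 = 529 → 529 − 360 = 169°
+53° (analog 53° ↑): 169 + 53 = 222°
−37° (analog 37° ↓): 222 − 37 = 185°
−120° (triadic ↓): 185 − 120 = 65°
−41° (analog 41° ↓): 65 − 41 = 24°

24°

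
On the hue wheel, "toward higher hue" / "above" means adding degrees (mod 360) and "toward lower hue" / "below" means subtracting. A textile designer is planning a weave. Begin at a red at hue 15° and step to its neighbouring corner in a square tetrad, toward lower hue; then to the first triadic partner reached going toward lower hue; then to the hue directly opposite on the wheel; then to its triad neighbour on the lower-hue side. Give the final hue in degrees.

225°

−90° (square ↓): 15 − 90 = -75 → -75 + 360 = 285°
−120° (triadic ↓): 285 − 120 = 165°
+180° (complement): 165 + 180 = 345°
−120° (triadic ↓): 345 − 120 = 225°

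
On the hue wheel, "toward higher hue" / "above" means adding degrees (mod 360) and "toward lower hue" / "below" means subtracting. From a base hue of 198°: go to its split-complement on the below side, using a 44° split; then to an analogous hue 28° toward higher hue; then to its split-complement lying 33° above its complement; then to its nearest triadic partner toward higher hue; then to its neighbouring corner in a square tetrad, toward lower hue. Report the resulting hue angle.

198 + 136 = 334°   (split-comp 44° ↓)
334 + 28 = 362 → 362 − 360 = 2°   (analog 28° ↑)
2 + 213 = 215°   (split-comp 33° ↑)
215 + 120 = 335°   (triadic ↑)
335 − 90 = 245°   (square ↓)

245°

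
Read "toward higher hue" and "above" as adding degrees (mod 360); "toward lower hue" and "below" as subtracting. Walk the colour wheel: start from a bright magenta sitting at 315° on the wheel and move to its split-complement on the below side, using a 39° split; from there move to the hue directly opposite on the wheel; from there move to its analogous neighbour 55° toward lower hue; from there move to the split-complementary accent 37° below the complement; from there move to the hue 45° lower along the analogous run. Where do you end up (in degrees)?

315 + 141 = 456 → 456 − 360 = 96°   (split-comp 39° ↓)
96 + 180 = 276°   (complement)
276 − 55 = 221°   (analog 55° ↓)
221 + 143 = 364 → 364 − 360 = 4°   (split-comp 37° ↓)
4 − 45 = -41 → -41 + 360 = 319°   (analog 45° ↓)

319°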